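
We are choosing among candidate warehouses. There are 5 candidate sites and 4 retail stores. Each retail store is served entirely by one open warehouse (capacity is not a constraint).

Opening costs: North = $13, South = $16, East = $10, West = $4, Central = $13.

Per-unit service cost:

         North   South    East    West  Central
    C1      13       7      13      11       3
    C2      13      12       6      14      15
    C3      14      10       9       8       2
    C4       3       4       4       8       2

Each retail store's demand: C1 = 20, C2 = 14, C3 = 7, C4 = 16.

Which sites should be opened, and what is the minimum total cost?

Open East and Central; minimum total cost 213.

For any fixed open set, each retail store goes to its cheapest open site; total = fixed + service.
{East, Central}: C1→Central 3·20=60, C2→East 6·14=84, C3→Central 2·7=14, C4→Central 2·16=32. Service 190; fixed 23; total 213.
{East, West, Central}: service 190 + fixed 27 = 217
{North, East, Central}: service 190 + fixed 36 = 226
{North, South, East, West, Central}: service 190 + fixed 56 = 246
No other subset beats 213.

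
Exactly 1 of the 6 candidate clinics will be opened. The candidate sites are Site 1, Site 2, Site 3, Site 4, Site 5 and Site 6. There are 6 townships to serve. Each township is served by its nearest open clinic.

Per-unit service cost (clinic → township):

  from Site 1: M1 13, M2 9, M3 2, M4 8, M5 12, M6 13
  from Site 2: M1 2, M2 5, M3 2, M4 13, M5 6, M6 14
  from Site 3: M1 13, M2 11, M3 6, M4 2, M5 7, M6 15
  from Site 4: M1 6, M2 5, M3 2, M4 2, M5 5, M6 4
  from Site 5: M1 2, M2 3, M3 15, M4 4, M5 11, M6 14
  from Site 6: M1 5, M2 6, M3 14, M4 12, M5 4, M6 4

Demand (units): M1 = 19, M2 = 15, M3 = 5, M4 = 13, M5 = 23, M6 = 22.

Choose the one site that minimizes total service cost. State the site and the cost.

Choose Site 4 only; total service cost 428.

With exactly 1 open, each township uses its cheapest among the chosen.
{Site 4}: M1→Site 4 6·19=114, M2→Site 4 5·15=75, M3→Site 4 2·5=10, M4→Site 4 2·13=26, M5→Site 4 5·23=115, M6→Site 4 4·22=88. Service cost 428.
{Site 6}: service cost 591
{Site 2}: service cost 738
Among all 6 size-1 choices, {Site 4} is lowest.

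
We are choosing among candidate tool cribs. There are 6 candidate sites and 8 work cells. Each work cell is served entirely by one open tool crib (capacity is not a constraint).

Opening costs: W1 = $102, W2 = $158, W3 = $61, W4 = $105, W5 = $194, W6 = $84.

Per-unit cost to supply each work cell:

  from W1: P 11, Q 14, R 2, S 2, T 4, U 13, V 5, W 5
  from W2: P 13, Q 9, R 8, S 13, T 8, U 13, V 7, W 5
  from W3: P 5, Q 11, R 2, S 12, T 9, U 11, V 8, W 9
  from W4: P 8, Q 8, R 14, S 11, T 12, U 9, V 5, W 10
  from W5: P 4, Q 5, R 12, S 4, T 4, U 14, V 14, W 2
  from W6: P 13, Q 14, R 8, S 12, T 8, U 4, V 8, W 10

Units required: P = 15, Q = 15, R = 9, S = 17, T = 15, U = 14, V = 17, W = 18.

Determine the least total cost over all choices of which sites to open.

Minimum total cost: 804

For any fixed open set, each work cell goes to its cheapest open site; total = fixed + service.
{W1, W5, W6}: P→W5 4·15=60, Q→W5 5·15=75, R→W1 2·9=18, S→W1 2·17=34, T→W1 4·15=60, U→W6 4·14=56, V→W1 5·17=85, W→W5 2·18=36. Service 424; fixed 380; total 804.
{W1, W3, W6}: P→W3 5·15=75, Q→W3 11·15=165, R→W1 2·9=18, S→W1 2·17=34, T→W1 4·15=60, U→W6 4·14=56, V→W1 5·17=85, W→W1 5·18=90. Service 583; fixed 247; total 830.
{W5, W6}: service 563 + fixed 278 = 841
{W1, W2, W3, W4, W5, W6}: service 424 + fixed 704 = 1128
No other subset beats 804.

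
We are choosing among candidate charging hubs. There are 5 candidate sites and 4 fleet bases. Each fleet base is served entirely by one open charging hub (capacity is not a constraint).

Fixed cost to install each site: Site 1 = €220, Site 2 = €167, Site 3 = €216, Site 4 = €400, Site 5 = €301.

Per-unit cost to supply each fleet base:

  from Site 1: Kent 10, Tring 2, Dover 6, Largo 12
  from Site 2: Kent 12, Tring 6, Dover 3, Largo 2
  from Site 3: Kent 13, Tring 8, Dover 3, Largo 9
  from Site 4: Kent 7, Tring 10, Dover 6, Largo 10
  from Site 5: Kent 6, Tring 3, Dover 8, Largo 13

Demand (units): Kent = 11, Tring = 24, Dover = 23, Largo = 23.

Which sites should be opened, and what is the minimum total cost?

For any fixed open set, each fleet base goes to its cheapest open site; total = fixed + service.
{Site 2}: Kent→Site 2 12·11=132, Tring→Site 2 6·24=144, Dover→Site 2 3·23=69, Largo→Site 2 2·23=46. Service 391; fixed 167; total 558.
{Site 1, Site 2}: service 273 + fixed 387 = 660
{Site 2, Site 5}: service 253 + fixed 468 = 721
{Site 1, Site 2, Site 3, Site 4, Site 5}: Kent→Site 5 6·11=66, Tring→Site 1 2·24=48, Dover→Site 2 3·23=69, Largo→Site 2 2·23=46. Service 229; fixed 1304; total 1533.
No other subset beats 558.

Open Site 2 only; minimum total cost 558.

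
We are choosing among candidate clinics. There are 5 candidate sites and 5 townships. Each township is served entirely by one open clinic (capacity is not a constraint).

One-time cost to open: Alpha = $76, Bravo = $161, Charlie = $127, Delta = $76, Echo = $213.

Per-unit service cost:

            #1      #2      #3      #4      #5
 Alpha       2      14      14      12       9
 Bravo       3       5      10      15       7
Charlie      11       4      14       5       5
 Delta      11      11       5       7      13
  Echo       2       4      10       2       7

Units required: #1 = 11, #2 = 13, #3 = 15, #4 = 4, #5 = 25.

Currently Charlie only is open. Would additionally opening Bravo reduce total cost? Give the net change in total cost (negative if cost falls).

Current service cost with {Charlie}: 528.
Adding Bravo: each township re-picks its cheapest; new service cost 380, saving 148.
Extra fixed cost: 161. Net change = 161 − 148 = 13.
(Totals: 655 → 668.)

No — net change +13 (cost rises by 13).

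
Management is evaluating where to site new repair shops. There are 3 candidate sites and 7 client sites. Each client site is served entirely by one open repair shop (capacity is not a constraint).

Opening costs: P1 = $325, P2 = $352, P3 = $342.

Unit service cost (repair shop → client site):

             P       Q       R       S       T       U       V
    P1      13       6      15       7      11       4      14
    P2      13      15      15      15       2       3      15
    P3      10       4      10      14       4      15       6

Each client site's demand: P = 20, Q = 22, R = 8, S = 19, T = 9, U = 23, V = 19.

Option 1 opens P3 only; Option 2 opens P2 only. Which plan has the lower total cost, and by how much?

Option 1: {P3}: P→P3 10·20=200, Q→P3 4·22=88, R→P3 10·8=80, S→P3 14·19=266, T→P3 4·9=36, U→P3 15·23=345, V→P3 6·19=114. Service 1129; fixed 342; total 1471.
Option 2: {P2}: P→P2 13·20=260, Q→P2 15·22=330, R→P2 15·8=120, S→P2 15·19=285, T→P2 2·9=18, U→P2 3·23=69, V→P2 15·19=285. Service 1367; fixed 352; total 1719.
Difference: |1471 − 1719| = 248.

Option 1 is cheaper by 248.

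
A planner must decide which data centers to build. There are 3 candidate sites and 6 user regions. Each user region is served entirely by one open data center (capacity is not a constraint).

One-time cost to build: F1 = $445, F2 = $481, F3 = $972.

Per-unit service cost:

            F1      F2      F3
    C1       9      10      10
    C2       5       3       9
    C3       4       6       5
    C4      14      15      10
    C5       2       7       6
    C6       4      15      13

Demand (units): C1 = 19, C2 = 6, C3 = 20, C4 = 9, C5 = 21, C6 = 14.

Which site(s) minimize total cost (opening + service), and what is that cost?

For any fixed open set, each user region goes to its cheapest open site; total = fixed + service.
{F1}: C1→F1 9·19=171, C2→F1 5·6=30, C3→F1 4·20=80, C4→F1 14·9=126, C5→F1 2·21=42, C6→F1 4·14=56. Service 505; fixed 445; total 950.
{F2}: service 820 + fixed 481 = 1301
{F1, F2}: C1→F1 9·19=171, C2→F2 3·6=18, C3→F1 4·20=80, C4→F1 14·9=126, C5→F1 2·21=42, C6→F1 4·14=56. Service 493; fixed 926; total 1419.
{F1, F2, F3}: C1→F1 9·19=171, C2→F2 3·6=18, C3→F1 4·20=80, C4→F3 10·9=90, C5→F1 2·21=42, C6→F1 4·14=56. Service 457; fixed 1898; total 2355.
(All 7 nonempty subsets were checked; F1 only is lowest.)

Open F1 only; minimum total cost 950.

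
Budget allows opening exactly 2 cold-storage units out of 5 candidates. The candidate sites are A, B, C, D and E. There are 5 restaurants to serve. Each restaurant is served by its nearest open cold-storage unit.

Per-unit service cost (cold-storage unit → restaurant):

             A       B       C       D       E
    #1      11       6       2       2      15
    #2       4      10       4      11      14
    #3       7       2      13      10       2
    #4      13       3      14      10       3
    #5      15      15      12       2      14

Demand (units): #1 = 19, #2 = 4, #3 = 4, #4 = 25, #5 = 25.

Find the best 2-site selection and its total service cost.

With exactly 2 open, each restaurant uses its cheapest among the chosen.
{B, D}: #1→D 2·19=38, #2→B 10·4=40, #3→B 2·4=8, #4→B 3·25=75, #5→D 2·25=50. Service cost 211.
{D, E}: service cost 215
{A, D}: service cost 382
Among all 10 size-2 choices, {B, D} is lowest.

Choose B and D; total service cost 211.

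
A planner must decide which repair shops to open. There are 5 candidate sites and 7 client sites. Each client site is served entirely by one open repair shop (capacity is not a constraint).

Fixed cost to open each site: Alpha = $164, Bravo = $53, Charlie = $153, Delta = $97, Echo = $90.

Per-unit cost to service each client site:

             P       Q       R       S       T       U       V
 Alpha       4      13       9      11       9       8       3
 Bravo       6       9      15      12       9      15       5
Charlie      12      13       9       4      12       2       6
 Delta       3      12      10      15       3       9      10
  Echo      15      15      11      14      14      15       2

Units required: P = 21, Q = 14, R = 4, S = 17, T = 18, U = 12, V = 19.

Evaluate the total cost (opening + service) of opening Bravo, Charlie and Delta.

Each client site is assigned to its cheapest site among the open ones.
{Bravo, Charlie, Delta}: P→Delta 3·21=63, Q→Bravo 9·14=126, R→Charlie 9·4=36, S→Charlie 4·17=68, T→Delta 3·18=54, U→Charlie 2·12=24, V→Bravo 5·19=95. Service 466; fixed 303; total 769.

Total cost: 769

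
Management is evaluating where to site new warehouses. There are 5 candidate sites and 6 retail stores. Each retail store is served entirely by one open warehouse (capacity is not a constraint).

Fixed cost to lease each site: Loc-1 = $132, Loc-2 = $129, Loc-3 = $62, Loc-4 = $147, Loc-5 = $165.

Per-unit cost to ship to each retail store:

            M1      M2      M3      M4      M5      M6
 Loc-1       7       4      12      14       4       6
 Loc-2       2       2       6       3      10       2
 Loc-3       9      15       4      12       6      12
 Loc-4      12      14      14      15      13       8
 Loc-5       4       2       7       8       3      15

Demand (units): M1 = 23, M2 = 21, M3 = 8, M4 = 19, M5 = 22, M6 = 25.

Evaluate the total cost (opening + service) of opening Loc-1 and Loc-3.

Total cost: 937

Each retail store is assigned to its cheapest site among the open ones.
{Loc-1, Loc-3}: M1→Loc-1 7·23=161, M2→Loc-1 4·21=84, M3→Loc-3 4·8=32, M4→Loc-3 12·19=228, M5→Loc-1 4·22=88, M6→Loc-1 6·25=150. Service 743; fixed 194; total 937.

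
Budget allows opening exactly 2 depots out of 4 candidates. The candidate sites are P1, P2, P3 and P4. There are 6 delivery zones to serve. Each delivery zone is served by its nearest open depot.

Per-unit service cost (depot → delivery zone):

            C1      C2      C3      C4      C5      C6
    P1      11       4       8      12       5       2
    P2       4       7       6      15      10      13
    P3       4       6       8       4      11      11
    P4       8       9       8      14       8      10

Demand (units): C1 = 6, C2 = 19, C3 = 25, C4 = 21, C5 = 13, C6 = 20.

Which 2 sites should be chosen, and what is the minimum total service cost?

With exactly 2 open, each delivery zone uses its cheapest among the chosen.
{P1, P3}: C1→P3 4·6=24, C2→P1 4·19=76, C3→P1 8·25=200, C4→P3 4·21=84, C5→P1 5·13=65, C6→P1 2·20=40. Service cost 489.
{P1, P2}: service cost 607
{P1, P4}: service cost 681
Among all 6 size-2 choices, {P1, P3} is lowest.

Choose P1 and P3; total service cost 489.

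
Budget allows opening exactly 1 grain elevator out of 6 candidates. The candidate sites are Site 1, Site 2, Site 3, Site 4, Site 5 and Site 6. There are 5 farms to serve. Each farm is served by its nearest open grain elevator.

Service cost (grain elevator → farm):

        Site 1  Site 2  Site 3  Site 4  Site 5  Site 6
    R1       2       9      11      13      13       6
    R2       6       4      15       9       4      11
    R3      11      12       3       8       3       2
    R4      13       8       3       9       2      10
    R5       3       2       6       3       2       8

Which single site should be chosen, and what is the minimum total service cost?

Choose Site 5 only; total service cost 24.

With exactly 1 open, each farm uses its cheapest among the chosen.
{Site 5}: R1→Site 5 13, R2→Site 5 4, R3→Site 5 3, R4→Site 5 2, R5→Site 5 2. Service cost 24.
{Site 1}: service cost 35
{Site 2}: service cost 35
Among all 6 size-1 choices, {Site 5} is lowest.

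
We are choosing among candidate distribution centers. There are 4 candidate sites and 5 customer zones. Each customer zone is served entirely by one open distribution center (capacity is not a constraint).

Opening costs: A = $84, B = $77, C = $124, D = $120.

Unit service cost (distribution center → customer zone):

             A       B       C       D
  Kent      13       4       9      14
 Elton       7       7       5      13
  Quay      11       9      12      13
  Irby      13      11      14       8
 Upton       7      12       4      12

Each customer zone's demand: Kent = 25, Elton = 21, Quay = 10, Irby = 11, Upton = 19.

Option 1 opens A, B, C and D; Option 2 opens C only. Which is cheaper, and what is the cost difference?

Option 1: {A, B, C, D}: Kent→B 4·25=100, Elton→C 5·21=105, Quay→B 9·10=90, Irby→D 8·11=88, Upton→C 4·19=76. Service 459; fixed 405; total 864.
Option 2: {C}: Kent→C 9·25=225, Elton→C 5·21=105, Quay→C 12·10=120, Irby→C 14·11=154, Upton→C 4·19=76. Service 680; fixed 124; total 804.
Difference: |864 − 804| = 60.

Option 2 is cheaper by 60.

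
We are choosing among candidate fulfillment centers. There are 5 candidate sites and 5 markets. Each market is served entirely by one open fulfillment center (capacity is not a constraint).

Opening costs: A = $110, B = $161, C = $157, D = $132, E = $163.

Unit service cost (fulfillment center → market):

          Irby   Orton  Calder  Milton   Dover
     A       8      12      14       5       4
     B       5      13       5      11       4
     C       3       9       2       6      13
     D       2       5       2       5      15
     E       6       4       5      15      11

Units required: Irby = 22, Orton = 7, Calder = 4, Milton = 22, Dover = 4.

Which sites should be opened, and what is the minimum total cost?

For any fixed open set, each market goes to its cheapest open site; total = fixed + service.
{D}: Irby→D 2·22=44, Orton→D 5·7=35, Calder→D 2·4=8, Milton→D 5·22=110, Dover→D 15·4=60. Service 257; fixed 132; total 389.
{A, D}: service 213 + fixed 242 = 455
{C}: service 321 + fixed 157 = 478
{A, B, C, D, E}: service 206 + fixed 723 = 929
No other subset beats 389.

Open D only; minimum total cost 389.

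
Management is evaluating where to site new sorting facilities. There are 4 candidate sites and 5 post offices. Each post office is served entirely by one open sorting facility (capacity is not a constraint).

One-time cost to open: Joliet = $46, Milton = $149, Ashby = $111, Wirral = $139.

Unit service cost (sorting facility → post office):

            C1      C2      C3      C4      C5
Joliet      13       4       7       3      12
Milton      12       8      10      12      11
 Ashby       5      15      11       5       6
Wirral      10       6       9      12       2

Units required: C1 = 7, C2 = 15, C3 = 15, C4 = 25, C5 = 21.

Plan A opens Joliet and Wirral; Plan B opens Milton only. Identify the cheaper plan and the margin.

Plan A: {Joliet, Wirral}: C1→Wirral 10·7=70, C2→Joliet 4·15=60, C3→Joliet 7·15=105, C4→Joliet 3·25=75, C5→Wirral 2·21=42. Service 352; fixed 185; total 537.
Plan B: {Milton}: C1→Milton 12·7=84, C2→Milton 8·15=120, C3→Milton 10·15=150, C4→Milton 12·25=300, C5→Milton 11·21=231. Service 885; fixed 149; total 1034.
Difference: |537 − 1034| = 497.

Plan A is cheaper by 497.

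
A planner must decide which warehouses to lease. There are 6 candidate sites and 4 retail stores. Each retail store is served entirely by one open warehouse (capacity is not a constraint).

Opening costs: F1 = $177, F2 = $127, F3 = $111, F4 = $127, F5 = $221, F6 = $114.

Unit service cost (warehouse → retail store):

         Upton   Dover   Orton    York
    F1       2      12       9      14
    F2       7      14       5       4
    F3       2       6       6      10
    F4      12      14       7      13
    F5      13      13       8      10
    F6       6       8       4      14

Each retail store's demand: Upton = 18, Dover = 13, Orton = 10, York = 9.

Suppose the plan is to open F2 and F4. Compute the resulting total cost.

Each retail store is assigned to its cheapest site among the open ones.
{F2, F4}: Upton→F2 7·18=126, Dover→F2 14·13=182, Orton→F2 5·10=50, York→F2 4·9=36. Service 394; fixed 254; total 648.

Total cost: 648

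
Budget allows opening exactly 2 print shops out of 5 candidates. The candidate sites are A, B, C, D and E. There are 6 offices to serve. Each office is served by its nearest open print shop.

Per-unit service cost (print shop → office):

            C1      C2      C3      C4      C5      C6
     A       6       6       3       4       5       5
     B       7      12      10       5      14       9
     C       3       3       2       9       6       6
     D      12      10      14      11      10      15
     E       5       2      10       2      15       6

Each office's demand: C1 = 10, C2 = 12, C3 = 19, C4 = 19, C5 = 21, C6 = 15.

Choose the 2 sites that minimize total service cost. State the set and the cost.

With exactly 2 open, each office uses its cheapest among the chosen.
{C, E}: C1→C 3·10=30, C2→E 2·12=24, C3→C 2·19=38, C4→E 2·19=38, C5→C 6·21=126, C6→C 6·15=90. Service cost 346.
{A, E}: service cost 349
{A, C}: service cost 360
Among all 10 size-2 choices, {C, E} is lowest.

Choose C and E; total service cost 346.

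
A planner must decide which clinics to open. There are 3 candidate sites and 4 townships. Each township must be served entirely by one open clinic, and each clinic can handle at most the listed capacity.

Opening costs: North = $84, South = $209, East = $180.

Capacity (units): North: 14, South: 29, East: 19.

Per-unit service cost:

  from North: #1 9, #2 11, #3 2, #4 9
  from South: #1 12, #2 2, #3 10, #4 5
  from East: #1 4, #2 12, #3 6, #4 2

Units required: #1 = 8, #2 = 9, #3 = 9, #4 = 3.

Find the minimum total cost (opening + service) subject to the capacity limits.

Open {South}: #1→South 12·8=96, #2→South 2·9=18, #3→South 10·9=90, #4→South 5·3=15.
Loads: South carries 29/29. Service 219; fixed 209; total 428.
Next best feasible plan costs 440.

Minimum total cost: 428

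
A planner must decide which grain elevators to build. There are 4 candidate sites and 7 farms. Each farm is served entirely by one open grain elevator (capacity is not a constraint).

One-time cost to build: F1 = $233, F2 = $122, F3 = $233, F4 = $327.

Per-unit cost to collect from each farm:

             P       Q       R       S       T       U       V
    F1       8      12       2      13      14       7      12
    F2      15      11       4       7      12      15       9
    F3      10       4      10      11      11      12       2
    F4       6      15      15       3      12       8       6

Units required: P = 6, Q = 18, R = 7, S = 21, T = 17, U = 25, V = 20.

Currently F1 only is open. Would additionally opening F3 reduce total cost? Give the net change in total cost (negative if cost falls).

Yes — net change −204 (cost falls by 204).

Current service cost with {F1}: 1204.
Adding F3: each farm re-picks its cheapest; new service cost 767, saving 437.
Extra fixed cost: 233. Net change = 233 − 437 = -204.
(Totals: 1437 → 1233.)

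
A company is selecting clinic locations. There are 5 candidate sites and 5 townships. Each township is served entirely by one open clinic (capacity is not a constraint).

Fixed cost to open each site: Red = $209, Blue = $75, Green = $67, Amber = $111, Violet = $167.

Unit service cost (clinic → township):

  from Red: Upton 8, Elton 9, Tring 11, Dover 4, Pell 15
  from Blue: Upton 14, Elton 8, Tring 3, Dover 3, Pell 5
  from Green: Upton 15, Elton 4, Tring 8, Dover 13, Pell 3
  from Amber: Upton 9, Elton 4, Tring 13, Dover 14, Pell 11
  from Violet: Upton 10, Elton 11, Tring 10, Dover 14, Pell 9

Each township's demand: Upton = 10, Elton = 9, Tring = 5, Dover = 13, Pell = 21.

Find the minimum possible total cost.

For any fixed open set, each township goes to its cheapest open site; total = fixed + service.
{Blue, Green}: Upton→Blue 14·10=140, Elton→Green 4·9=36, Tring→Blue 3·5=15, Dover→Blue 3·13=39, Pell→Green 3·21=63. Service 293; fixed 142; total 435.
{Blue}: service 371 + fixed 75 = 446
{Blue, Amber}: Upton→Amber 9·10=90, Elton→Amber 4·9=36, Tring→Blue 3·5=15, Dover→Blue 3·13=39, Pell→Blue 5·21=105. Service 285; fixed 186; total 471.
{Red, Blue, Green, Amber, Violet}: service 233 + fixed 629 = 862
No other subset beats 435.

Minimum total cost: 435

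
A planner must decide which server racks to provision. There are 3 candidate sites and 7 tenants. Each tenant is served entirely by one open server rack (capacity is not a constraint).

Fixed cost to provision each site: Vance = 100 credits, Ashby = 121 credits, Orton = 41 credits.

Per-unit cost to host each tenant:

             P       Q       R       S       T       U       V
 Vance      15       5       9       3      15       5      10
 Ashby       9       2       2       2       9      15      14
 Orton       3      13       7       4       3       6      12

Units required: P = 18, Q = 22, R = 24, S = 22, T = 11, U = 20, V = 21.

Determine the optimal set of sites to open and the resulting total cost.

Open Ashby and Orton; minimum total cost 757.

For any fixed open set, each tenant goes to its cheapest open site; total = fixed + service.
{Ashby, Orton}: P→Orton 3·18=54, Q→Ashby 2·22=44, R→Ashby 2·24=48, S→Ashby 2·22=44, T→Orton 3·11=33, U→Orton 6·20=120, V→Orton 12·21=252. Service 595; fixed 162; total 757.
{Vance, Ashby, Orton}: service 533 + fixed 262 = 795
{Vance, Orton}: service 741 + fixed 141 = 882
{Orton}: service 1001 + fixed 41 = 1042
No other subset beats 757.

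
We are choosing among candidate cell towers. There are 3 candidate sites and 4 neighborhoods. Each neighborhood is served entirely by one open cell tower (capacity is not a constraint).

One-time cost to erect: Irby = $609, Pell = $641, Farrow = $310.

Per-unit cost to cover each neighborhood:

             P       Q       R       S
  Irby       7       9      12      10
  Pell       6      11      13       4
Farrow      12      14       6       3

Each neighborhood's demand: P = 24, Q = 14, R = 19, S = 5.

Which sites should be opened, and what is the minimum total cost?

Open Farrow only; minimum total cost 923.

For any fixed open set, each neighborhood goes to its cheapest open site; total = fixed + service.
{Farrow}: P→Farrow 12·24=288, Q→Farrow 14·14=196, R→Farrow 6·19=114, S→Farrow 3·5=15. Service 613; fixed 310; total 923.
{Irby}: service 572 + fixed 609 = 1181
{Pell}: P→Pell 6·24=144, Q→Pell 11·14=154, R→Pell 13·19=247, S→Pell 4·5=20. Service 565; fixed 641; total 1206.
{Irby, Pell, Farrow}: P→Pell 6·24=144, Q→Irby 9·14=126, R→Farrow 6·19=114, S→Farrow 3·5=15. Service 399; fixed 1560; total 1959.
No other subset beats 923.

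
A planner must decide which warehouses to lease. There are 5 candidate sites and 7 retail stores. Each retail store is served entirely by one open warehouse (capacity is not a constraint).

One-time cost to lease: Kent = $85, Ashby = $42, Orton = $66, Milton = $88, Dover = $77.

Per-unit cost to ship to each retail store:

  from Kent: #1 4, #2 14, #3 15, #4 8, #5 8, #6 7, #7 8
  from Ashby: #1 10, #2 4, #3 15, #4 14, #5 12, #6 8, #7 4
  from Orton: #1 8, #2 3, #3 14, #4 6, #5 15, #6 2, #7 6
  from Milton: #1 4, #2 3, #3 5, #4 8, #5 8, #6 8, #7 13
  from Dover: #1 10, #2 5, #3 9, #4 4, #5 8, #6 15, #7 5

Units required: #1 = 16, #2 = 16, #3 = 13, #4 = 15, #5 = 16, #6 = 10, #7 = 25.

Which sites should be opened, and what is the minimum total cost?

For any fixed open set, each retail store goes to its cheapest open site; total = fixed + service.
{Ashby, Orton, Milton}: #1→Milton 4·16=64, #2→Orton 3·16=48, #3→Milton 5·13=65, #4→Orton 6·15=90, #5→Milton 8·16=128, #6→Orton 2·10=20, #7→Ashby 4·25=100. Service 515; fixed 196; total 711.
{Orton, Milton}: #1→Milton 4·16=64, #2→Orton 3·16=48, #3→Milton 5·13=65, #4→Orton 6·15=90, #5→Milton 8·16=128, #6→Orton 2·10=20, #7→Orton 6·25=150. Service 565; fixed 154; total 719.
{Ashby, Milton}: service 605 + fixed 130 = 735
{Kent, Ashby, Orton, Milton, Dover}: service 485 + fixed 358 = 843
No other subset beats 711.

Open Ashby, Orton and Milton; minimum total cost 711.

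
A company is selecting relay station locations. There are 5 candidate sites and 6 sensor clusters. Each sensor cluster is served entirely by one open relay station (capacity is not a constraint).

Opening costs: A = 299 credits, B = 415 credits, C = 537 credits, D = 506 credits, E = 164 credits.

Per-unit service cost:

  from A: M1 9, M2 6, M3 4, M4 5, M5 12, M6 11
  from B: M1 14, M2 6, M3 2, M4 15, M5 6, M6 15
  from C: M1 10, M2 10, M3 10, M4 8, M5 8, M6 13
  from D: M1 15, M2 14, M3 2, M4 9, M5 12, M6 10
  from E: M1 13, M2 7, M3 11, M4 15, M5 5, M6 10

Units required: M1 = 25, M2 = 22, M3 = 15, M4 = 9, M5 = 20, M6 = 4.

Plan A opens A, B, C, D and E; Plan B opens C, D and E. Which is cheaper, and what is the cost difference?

Plan A: {A, B, C, D, E}: M1→A 9·25=225, M2→A 6·22=132, M3→B 2·15=30, M4→A 5·9=45, M5→E 5·20=100, M6→D 10·4=40. Service 572; fixed 1921; total 2493.
Plan B: {C, D, E}: M1→C 10·25=250, M2→E 7·22=154, M3→D 2·15=30, M4→C 8·9=72, M5→E 5·20=100, M6→D 10·4=40. Service 646; fixed 1207; total 1853.
Difference: |2493 − 1853| = 640.

Plan B is cheaper by 640.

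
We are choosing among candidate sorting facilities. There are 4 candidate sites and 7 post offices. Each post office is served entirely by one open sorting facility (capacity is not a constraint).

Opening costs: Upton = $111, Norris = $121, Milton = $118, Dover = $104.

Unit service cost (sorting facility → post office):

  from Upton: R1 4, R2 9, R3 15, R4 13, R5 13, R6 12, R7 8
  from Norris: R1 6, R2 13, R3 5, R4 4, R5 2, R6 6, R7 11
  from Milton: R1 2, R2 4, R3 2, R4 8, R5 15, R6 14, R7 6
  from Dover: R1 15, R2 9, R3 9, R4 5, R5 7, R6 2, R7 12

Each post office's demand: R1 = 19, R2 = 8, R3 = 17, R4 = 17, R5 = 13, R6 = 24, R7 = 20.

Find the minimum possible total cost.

Minimum total cost: 670

For any fixed open set, each post office goes to its cheapest open site; total = fixed + service.
{Milton, Dover}: R1→Milton 2·19=38, R2→Milton 4·8=32, R3→Milton 2·17=34, R4→Dover 5·17=85, R5→Dover 7·13=91, R6→Dover 2·24=48, R7→Milton 6·20=120. Service 448; fixed 222; total 670.
{Norris, Milton}: service 462 + fixed 239 = 701
{Norris, Milton, Dover}: service 366 + fixed 343 = 709
{Upton, Norris, Milton, Dover}: R1→Milton 2·19=38, R2→Milton 4·8=32, R3→Milton 2·17=34, R4→Norris 4·17=68, R5→Norris 2·13=26, R6→Dover 2·24=48, R7→Milton 6·20=120. Service 366; fixed 454; total 820.
No other subset beats 670.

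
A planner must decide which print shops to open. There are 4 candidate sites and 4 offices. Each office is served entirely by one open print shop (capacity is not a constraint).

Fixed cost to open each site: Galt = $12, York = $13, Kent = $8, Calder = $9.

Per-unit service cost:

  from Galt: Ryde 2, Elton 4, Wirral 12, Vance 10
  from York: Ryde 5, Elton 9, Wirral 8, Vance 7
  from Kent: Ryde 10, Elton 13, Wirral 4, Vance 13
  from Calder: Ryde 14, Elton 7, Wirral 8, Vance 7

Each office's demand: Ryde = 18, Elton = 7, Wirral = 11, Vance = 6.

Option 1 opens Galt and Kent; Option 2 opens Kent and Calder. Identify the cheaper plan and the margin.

Option 1: {Galt, Kent}: Ryde→Galt 2·18=36, Elton→Galt 4·7=28, Wirral→Kent 4·11=44, Vance→Galt 10·6=60. Service 168; fixed 20; total 188.
Option 2: {Kent, Calder}: Ryde→Kent 10·18=180, Elton→Calder 7·7=49, Wirral→Kent 4·11=44, Vance→Calder 7·6=42. Service 315; fixed 17; total 332.
Difference: |188 − 332| = 144.

Option 1 is cheaper by 144.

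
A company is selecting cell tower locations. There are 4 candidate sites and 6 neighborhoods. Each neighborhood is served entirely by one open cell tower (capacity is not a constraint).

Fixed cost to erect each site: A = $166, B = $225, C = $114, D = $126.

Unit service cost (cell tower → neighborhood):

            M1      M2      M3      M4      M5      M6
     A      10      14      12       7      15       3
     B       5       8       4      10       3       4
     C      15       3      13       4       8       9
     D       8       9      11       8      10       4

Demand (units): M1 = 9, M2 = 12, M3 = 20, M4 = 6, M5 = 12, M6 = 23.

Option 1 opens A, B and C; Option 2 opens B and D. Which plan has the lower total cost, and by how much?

Option 1: {A, B, C}: M1→B 5·9=45, M2→C 3·12=36, M3→B 4·20=80, M4→C 4·6=24, M5→B 3·12=36, M6→A 3·23=69. Service 290; fixed 505; total 795.
Option 2: {B, D}: M1→B 5·9=45, M2→B 8·12=96, M3→B 4·20=80, M4→D 8·6=48, M5→B 3·12=36, M6→B 4·23=92. Service 397; fixed 351; total 748.
Difference: |795 − 748| = 47.

Option 2 is cheaper by 47.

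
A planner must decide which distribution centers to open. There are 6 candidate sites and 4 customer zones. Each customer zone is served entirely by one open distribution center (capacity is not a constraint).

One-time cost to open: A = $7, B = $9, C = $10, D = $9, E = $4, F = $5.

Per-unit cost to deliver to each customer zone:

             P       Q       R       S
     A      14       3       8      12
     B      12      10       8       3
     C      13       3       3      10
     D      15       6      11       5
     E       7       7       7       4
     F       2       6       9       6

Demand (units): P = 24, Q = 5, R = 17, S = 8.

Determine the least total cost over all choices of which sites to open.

For any fixed open set, each customer zone goes to its cheapest open site; total = fixed + service.
{B, C, F}: P→F 2·24=48, Q→C 3·5=15, R→C 3·17=51, S→B 3·8=24. Service 138; fixed 24; total 162.
{C, E, F}: service 146 + fixed 19 = 165
{B, C, E, F}: service 138 + fixed 28 = 166
{A, B, C, D, E, F}: service 138 + fixed 44 = 182
No other subset beats 162.

Minimum total cost: 162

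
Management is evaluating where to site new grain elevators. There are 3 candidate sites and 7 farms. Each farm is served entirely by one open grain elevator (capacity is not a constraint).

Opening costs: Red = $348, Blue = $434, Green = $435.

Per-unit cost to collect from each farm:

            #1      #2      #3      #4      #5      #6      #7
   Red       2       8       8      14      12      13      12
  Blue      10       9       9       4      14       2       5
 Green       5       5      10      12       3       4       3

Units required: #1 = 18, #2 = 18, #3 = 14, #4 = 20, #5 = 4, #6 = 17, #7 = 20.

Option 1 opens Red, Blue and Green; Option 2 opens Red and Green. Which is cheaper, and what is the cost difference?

Option 2 is cheaper by 240.

Option 1: {Red, Blue, Green}: #1→Red 2·18=36, #2→Green 5·18=90, #3→Red 8·14=112, #4→Blue 4·20=80, #5→Green 3·4=12, #6→Blue 2·17=34, #7→Green 3·20=60. Service 424; fixed 1217; total 1641.
Option 2: {Red, Green}: #1→Red 2·18=36, #2→Green 5·18=90, #3→Red 8·14=112, #4→Green 12·20=240, #5→Green 3·4=12, #6→Green 4·17=68, #7→Green 3·20=60. Service 618; fixed 783; total 1401.
Difference: |1641 − 1401| = 240.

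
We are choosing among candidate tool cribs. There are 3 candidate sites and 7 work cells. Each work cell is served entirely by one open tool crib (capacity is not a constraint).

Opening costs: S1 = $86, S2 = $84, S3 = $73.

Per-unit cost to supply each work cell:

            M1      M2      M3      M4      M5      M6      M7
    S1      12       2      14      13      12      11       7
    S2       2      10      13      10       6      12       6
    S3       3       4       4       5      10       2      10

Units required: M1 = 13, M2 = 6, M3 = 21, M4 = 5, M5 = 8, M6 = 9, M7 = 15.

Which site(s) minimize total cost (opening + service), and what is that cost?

Open S2 and S3; minimum total cost 472.

For any fixed open set, each work cell goes to its cheapest open site; total = fixed + service.
{S2, S3}: M1→S2 2·13=26, M2→S3 4·6=24, M3→S3 4·21=84, M4→S3 5·5=25, M5→S2 6·8=48, M6→S3 2·9=18, M7→S2 6·15=90. Service 315; fixed 157; total 472.
{S3}: M1→S3 3·13=39, M2→S3 4·6=24, M3→S3 4·21=84, M4→S3 5·5=25, M5→S3 10·8=80, M6→S3 2·9=18, M7→S3 10·15=150. Service 420; fixed 73; total 493.
{S1, S3}: service 363 + fixed 159 = 522
{S1, S2, S3}: service 303 + fixed 243 = 546
No other subset beats 472.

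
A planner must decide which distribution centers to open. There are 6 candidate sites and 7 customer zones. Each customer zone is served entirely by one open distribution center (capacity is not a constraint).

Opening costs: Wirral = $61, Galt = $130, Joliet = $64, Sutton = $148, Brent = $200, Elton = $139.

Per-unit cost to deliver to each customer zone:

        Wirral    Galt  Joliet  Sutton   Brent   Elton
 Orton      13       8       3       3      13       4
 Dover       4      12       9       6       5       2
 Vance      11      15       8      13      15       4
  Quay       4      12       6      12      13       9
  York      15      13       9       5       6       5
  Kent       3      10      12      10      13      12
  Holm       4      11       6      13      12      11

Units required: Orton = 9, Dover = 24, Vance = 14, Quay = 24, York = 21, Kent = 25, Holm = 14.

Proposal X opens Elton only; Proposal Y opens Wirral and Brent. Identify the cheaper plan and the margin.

Proposal X: {Elton}: Orton→Elton 4·9=36, Dover→Elton 2·24=48, Vance→Elton 4·14=56, Quay→Elton 9·24=216, York→Elton 5·21=105, Kent→Elton 12·25=300, Holm→Elton 11·14=154. Service 915; fixed 139; total 1054.
Proposal Y: {Wirral, Brent}: Orton→Wirral 13·9=117, Dover→Wirral 4·24=96, Vance→Wirral 11·14=154, Quay→Wirral 4·24=96, York→Brent 6·21=126, Kent→Wirral 3·25=75, Holm→Wirral 4·14=56. Service 720; fixed 261; total 981.
Difference: |1054 − 981| = 73.

Proposal Y is cheaper by 73.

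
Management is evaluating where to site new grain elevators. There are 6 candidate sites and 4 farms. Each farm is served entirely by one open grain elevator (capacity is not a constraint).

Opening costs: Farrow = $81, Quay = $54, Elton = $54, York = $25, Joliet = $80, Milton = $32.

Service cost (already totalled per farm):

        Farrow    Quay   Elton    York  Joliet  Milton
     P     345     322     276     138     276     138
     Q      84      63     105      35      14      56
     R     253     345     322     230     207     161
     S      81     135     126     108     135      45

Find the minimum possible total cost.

For any fixed open set, each farm goes to its cheapest open site; total = fixed + service.
{Milton}: P→Milton 138, Q→Milton 56, R→Milton 161, S→Milton 45. Service 400; fixed 32; total 432.
{York, Milton}: P→York 138, Q→York 35, R→Milton 161, S→Milton 45. Service 379; fixed 57; total 436.
{Joliet, Milton}: P→Milton 138, Q→Joliet 14, R→Milton 161, S→Milton 45. Service 358; fixed 112; total 470.
{Farrow, Quay, Elton, York, Joliet, Milton}: service 358 + fixed 326 = 684
No other subset beats 432.

Minimum total cost: 432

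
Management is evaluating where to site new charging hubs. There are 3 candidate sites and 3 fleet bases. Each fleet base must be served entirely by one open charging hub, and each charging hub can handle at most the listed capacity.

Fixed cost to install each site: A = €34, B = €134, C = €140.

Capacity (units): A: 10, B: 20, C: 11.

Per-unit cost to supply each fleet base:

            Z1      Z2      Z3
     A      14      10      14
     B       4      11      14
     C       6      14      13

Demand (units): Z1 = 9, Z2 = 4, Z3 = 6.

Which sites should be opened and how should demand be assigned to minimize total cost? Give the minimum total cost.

Minimum total cost: 298

Open {B}: Z1→B 4·9=36, Z2→B 11·4=44, Z3→B 14·6=84.
Loads: B carries 19/20. Service 164; fixed 134; total 298.
Next best feasible plan costs 328.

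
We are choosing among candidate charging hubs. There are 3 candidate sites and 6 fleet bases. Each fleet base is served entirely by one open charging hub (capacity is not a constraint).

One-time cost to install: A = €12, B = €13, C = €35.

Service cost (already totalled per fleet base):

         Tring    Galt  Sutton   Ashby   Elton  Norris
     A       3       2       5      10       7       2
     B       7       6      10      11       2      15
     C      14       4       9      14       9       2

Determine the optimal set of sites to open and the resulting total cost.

For any fixed open set, each fleet base goes to its cheapest open site; total = fixed + service.
{A}: Tring→A 3, Galt→A 2, Sutton→A 5, Ashby→A 10, Elton→A 7, Norris→A 2. Service 29; fixed 12; total 41.
{A, B}: service 24 + fixed 25 = 49
{B}: service 51 + fixed 13 = 64
{A, B, C}: service 24 + fixed 60 = 84
No other subset beats 41.

Open A only; minimum total cost 41.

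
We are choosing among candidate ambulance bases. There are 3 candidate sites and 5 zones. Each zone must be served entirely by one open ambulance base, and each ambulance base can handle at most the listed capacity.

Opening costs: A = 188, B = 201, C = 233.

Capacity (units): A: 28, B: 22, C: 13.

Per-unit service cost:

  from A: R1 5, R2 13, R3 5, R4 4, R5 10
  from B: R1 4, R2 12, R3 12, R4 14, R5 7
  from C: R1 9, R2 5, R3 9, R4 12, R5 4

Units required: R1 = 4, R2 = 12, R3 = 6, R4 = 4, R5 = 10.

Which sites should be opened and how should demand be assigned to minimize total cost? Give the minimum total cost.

Open {A, C}: R1→A 5·4=20, R2→C 5·12=60, R3→A 5·6=30, R4→A 4·4=16, R5→A 10·10=100.
Loads: A carries 24/28, C carries 12/13. Service 226; fixed 421; total 647.
Next best feasible plan costs 669.

Minimum total cost: 647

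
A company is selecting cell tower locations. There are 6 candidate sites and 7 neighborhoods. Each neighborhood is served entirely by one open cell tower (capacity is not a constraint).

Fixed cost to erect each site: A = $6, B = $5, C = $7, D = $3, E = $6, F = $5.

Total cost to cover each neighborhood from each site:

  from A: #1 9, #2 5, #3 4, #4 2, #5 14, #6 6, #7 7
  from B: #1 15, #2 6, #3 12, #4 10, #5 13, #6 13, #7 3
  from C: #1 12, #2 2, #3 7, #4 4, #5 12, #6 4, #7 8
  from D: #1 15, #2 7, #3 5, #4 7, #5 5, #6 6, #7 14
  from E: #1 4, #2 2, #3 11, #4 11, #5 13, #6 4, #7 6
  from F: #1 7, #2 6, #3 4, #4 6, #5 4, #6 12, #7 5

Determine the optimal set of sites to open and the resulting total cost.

Open E and F; minimum total cost 40.

For any fixed open set, each neighborhood goes to its cheapest open site; total = fixed + service.
{E, F}: #1→E 4, #2→E 2, #3→F 4, #4→F 6, #5→F 4, #6→E 4, #7→F 5. Service 29; fixed 11; total 40.
{A, D, E}: #1→E 4, #2→E 2, #3→A 4, #4→A 2, #5→D 5, #6→E 4, #7→E 6. Service 27; fixed 15; total 42.
{A, E, F}: #1→E 4, #2→E 2, #3→A 4, #4→A 2, #5→F 4, #6→E 4, #7→F 5. Service 25; fixed 17; total 42.
{A, B, C, D, E, F}: service 23 + fixed 32 = 55
No other subset beats 40.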